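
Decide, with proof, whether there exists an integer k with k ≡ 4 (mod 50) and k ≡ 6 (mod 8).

Here gcd(50, 8) = 2, and both 4 and 6 leave remainder 0 mod 2, so the system is consistent.
List candidates k ≡ 4 (mod 50): 4, 54. Modulo 8 these are 4, 6; 54 gives 6 as required.
Indeed 54 ≡ 4 (mod 50) and 54 ≡ 6 (mod 8).

k = 54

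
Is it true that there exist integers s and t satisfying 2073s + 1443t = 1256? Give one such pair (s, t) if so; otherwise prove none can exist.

Any value of 2073s + 1443t is a multiple of gcd(2073, 1443) = 3.
But 1256 is not a multiple of 3 (it leaves remainder 2).
Therefore 2073s + 1443t = 1256 has no solution in integers.

No such integers exist.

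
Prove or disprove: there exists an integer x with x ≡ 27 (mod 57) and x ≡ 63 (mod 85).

Since 57 and 85 share no common factor, CRT says the pair of congruences has a solution (unique mod 4845).
Write x = 27 + 57t and require 27 + 57t ≡ 63 (mod 85), i.e. 57t ≡ 36 (mod 85).
To invert 57 modulo 85: 85 = 1·57 + 28, 57 = 2·28 + 1, 28 = 28·1 + 0, and unwinding, 1 = 57 − 2·28 = 57 − 2·(85 − 1·57) = −2·85 + 3·57. Thus 57⁻¹ ≡ 3 (mod 85).
Multiplying by 3: t ≡ 3·36 = 108 ≡ 23 (mod 85).
With t = 23: x = 27 + 57·23 = 1338.
Verify: 1338 = 23·57 + 27 and 1338 = 15·85 + 63. ✓

x = 1338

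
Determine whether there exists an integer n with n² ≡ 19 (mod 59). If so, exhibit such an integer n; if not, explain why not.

n = 14

Take n = 14. Then 14² = 196 = 3·59 + 19, so 14² ≡ 19 (mod 59).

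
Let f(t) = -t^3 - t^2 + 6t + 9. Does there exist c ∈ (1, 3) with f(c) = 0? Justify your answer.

Yes, f has a root in the interval.

f(1) = 13 and f(3) = -9, which have opposite signs.
As a polynomial, f is continuous on every closed interval.
By the Intermediate Value Theorem, f takes the value 0 somewhere in the open interval.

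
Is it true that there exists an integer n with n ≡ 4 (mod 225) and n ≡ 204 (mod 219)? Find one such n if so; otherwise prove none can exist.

gcd(225, 219) = 3. If n ≡ 4 (mod 225) and n ≡ 204 (mod 219), then n ≡ 4 (mod 3) and n ≡ 204 (mod 3).
These are incompatible: 4 − 204 = -200 is not divisible by 3.
So no integer satisfies both congruences.

No such integer exists.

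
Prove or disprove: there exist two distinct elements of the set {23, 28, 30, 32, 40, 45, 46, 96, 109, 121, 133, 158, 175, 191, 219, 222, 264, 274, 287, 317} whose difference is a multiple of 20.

Residues mod 20: 23↦3, 28↦8, 30↦10, 32↦12, 40↦0, 45↦5, 46↦6, 96↦16, 109↦9, 121↦1, 133↦13, 158↦18, 175↦15, 191↦11, 219↦19, 222↦2, 264↦4, 274↦14, 287↦7, 317↦17.
No residue repeats among the 20 elements, so no pair has difference ≡ 0 (mod 20).

No such pair exists.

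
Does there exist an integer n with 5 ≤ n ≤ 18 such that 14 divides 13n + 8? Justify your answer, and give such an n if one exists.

For n = 5, 6, 7 the values 73, 86, 99 are not multiples of 14. Try n = 8: 13·8 + 8 = 112 = 8·14, which is divisible by 14.

n = 8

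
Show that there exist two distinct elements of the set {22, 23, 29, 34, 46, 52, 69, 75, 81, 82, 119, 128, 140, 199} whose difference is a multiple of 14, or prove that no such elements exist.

Reduce each element modulo 14: 22↦8, 23↦9, 29↦1, 34↦6, 46↦4, 52↦10, 69↦13, 75↦5, 81↦11, 82↦12, 119↦7, 128↦2, 140↦0, 199↦3.
No residue repeats among the 14 elements, so no pair has difference ≡ 0 (mod 14).

No, no such pair exists.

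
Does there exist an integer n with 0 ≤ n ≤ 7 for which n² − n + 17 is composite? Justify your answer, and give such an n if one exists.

The values for n = 0, 1, …, 7 are 17, 17, 19, 23, 29, 37, 47, 59, and each of these is prime.
So no value in the range makes the expression composite.

There is no such integer n in that range.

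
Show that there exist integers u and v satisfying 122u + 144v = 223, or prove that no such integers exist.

No, no such integers exist.

Any value of 122u + 144v is a multiple of gcd(122, 144) = 2.
But 223 is not a multiple of 2 (it leaves remainder 1).
Hence no integers u, v satisfy the equation.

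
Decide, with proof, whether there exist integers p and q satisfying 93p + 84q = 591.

p = 19, q = -14

Since gcd(93, 84) = 3 and 591 = 3·197, Bézout's identity guarantees a solution.
Dividing through by 3 reduces the equation to 31p + 28q = 197.
Run the Euclidean algorithm on 31 and 28: 31 = 1·28 + 3, 28 = 9·3 + 1, 3 = 3·1 + 0.
Working back up the chain: 1 = 28 − 9·3 = 28 − 9·(31 − 1·28) = −9·31 + 10·28. So 31·(-9) + 28·10 = 1.
Scaling by 197 gives the particular solution (p, q) = (-1773, 1970).
Shifting by a multiple of (28, −31) keeps it a solution: p = -1773 + 64·28 = 19, q = 1970 − 64·31 = -14.
Indeed 93·19 + 84·(-14) = 1767 − 1176 = 591.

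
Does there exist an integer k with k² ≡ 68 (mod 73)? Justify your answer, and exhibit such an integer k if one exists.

Apply Euler's criterion with the prime 73: 68 is a quadratic residue iff 68^36 ≡ 1 (mod 73), and a non-residue iff it is ≡ −1.
Repeated squaring mod 73: 68^2 = 4624 ≡ 25; 68^4 ≡ 25² = 625 ≡ 41; 68^8 ≡ 41² = 1681 ≡ 2; 68^16 ≡ 2² = 4 ≡ 4; 68^32 ≡ 4² = 16 ≡ 16.
Since 36 = 32 + 4, 68^36 ≡ 16 · 41; multiplying out mod 73: 16·41 = 656 ≡ 72. Thus 68^36 ≡ 72 ≡ −1 (mod 73).
By Euler's criterion 68 is a quadratic non-residue mod 73: no k satisfies k² ≡ 68 (mod 73).

No, no such integer exists.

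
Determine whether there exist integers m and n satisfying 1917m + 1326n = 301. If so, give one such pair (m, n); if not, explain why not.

No, no such integers exist.

gcd(1917, 1326) = 3, so every integer of the form 1917m + 1326n is a multiple of 3.
But 301 is not a multiple of 3 (it leaves remainder 1).
So the equation is unsolvable over ℤ.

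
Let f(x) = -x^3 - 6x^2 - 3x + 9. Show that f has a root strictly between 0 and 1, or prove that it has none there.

f(0) = 9 and f(1) = -1, which have opposite signs.
f is continuous everywhere (it is a polynomial), in particular on [0, 1].
By the Intermediate Value Theorem, f takes the value 0 somewhere in the open interval.

Such a root exists.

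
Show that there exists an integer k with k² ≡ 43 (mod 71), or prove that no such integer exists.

k = 16 works: 16² = 256, and 256 − 43 = 213 = 3·71.

k = 16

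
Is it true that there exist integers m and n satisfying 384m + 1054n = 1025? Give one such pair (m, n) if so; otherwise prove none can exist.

There are no such integers.

Any value of 384m + 1054n is a multiple of gcd(384, 1054) = 2.
But 1025 is not a multiple of 2 (it leaves remainder 1).
So the equation is unsolvable over ℤ.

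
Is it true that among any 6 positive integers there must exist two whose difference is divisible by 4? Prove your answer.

Yes, this is always true.

There are exactly 4 possible remainders on division by 4.
Placing 6 integers into 4 classes, some class receives at least two — say a and b.
Then a ≡ b (mod 4), i.e. 4 ∣ (a − b).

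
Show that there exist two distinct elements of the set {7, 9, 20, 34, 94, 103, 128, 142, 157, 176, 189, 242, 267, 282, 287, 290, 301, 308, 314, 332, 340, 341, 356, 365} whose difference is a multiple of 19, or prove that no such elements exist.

Reduce each element mod 19: 7↦7, 9↦9, 20↦1, 34↦15, 94↦18, 103↦8, 128↦14, 142↦9, 157↦5, 176↦5, 189↦18, 242↦14, 267↦1, 282↦16, 287↦2, 290↦5, 301↦16, 308↦4, 314↦10, 332↦9, 340↦17, 341↦18, 356↦14, 365↦4. The residue 9 repeats (at 9 and 142), and 142 − 9 = 133 = 7·19.

Yes: 9 and 142.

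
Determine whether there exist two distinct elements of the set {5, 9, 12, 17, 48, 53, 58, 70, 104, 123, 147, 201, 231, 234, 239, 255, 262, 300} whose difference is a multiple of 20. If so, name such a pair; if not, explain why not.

No such pair exists.

Reduce each element modulo 20: 5↦5, 9↦9, 12↦12, 17↦17, 48↦8, 53↦13, 58↦18, 70↦10, 104↦4, 123↦3, 147↦7, 201↦1, 231↦11, 234↦14, 239↦19, 255↦15, 262↦2, 300↦0.
All 18 residues are distinct, so no two elements differ by a multiple of 20.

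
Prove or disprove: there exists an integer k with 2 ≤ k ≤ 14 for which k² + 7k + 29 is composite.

k = 14

At k = 14: 14² + 7·14 + 29 = 323 = 17·19, which is composite.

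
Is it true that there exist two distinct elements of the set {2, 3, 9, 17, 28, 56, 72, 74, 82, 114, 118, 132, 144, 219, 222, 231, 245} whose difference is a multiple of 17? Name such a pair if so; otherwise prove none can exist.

Reduce each element modulo 17: 2↦2, 3↦3, 9↦9, 17↦0, 28↦11, 56↦5, 72↦4, 74↦6, 82↦14, 114↦12, 118↦16, 132↦13, 144↦8, 219↦15, 222↦1, 231↦10, 245↦7.
No residue repeats among the 17 elements, so no pair has difference ≡ 0 (mod 17).

No, no such pair exists.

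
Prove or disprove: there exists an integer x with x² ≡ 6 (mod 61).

61 is prime, so by Euler's criterion 6 is a square mod 61 iff 6^((61−1)/2) = 6^30 ≡ 1 (mod 61).
Squaring successively (mod 61): 6^2 = 36 ≡ 36; 6^4 ≡ 36² = 1296 ≡ 15; 6^8 ≡ 15² = 225 ≡ 42; 6^16 ≡ 42² = 1764 ≡ 56.
Since 30 = 16 + 8 + 4 + 2, 6^30 ≡ 56 · 42 · 15 · 36; multiplying out mod 61: 56·42 = 2352 ≡ 34, then 34·15 = 510 ≡ 22, then 22·36 = 792 ≡ 60. Thus 6^30 ≡ 60 ≡ −1 (mod 61).
The value −1 means 6 is a non-residue modulo 61, so x² ≡ 6 (mod 61) is impossible.

No such integer exists.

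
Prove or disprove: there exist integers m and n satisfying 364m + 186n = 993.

There are no such integers.

Any value of 364m + 186n is a multiple of gcd(364, 186) = 2.
However 993 leaves remainder 1 on division by 2.
So the equation is unsolvable over ℤ.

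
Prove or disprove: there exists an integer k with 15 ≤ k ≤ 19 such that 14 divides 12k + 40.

No such integer k in that range exists.

At k = 15, 12·15 + 40 = 220 ≡ 10 (mod 14), and each step in k adds 12, giving residues 10, 8, 6, 4, 2 for k = 15, 16, …, 19.
The residue 0 does not occur, so no k in [15, 19] makes 12k + 40 a multiple of 14.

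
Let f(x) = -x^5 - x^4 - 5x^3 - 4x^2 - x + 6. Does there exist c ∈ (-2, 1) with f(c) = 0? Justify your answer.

f(-2) = 48 and f(1) = -6, which have opposite signs.
Since f is a polynomial it is continuous on [-2, 1].
By the Intermediate Value Theorem f must vanish at some point of (-2, 1).

Yes, such a c exists.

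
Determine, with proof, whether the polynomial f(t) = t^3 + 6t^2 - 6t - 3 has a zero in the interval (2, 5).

The endpoint values f(2) = 17 and f(5) = 242 are both positive. Claim: f(t) > 0 for every t in (2, 5).
Substitute t = 2 + u, where 0 < u < 3 on the interval. Expanding, f(2 + u) = u^3 + 12u^2 + 30u + 17.
The nonzero coefficients here are all positive, so for u > 0 every term is positive (or zero), and the constant term 17 is strictly positive.
So f is strictly positive on (2, 5); no root exists in the interval.

No.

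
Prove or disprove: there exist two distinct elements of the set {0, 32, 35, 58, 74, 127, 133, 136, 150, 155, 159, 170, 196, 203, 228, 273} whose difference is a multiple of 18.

No such pair exists.

Two integers differ by a multiple of 18 exactly when they have the same residue mod 18. The residues are 0↦0, 32↦14, 35↦17, 58↦4, 74↦2, 127↦1, 133↦7, 136↦10, 150↦6, 155↦11, 159↦15, 170↦8, 196↦16, 203↦5, 228↦12, 273↦3.
These 16 residues are pairwise different, hence no difference of two elements is divisible by 18.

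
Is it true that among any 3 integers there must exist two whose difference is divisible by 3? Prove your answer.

No; for instance {4, 5, 6} is a counterexample.

Try 3 consecutive integers, 4, 5, 6. Their remainders mod 3 are 1, 2, 0 — pairwise different, as any 3 ≤ 3 consecutive integers have distinct residues.
The differences between them range over 1, …, 2, none of which is divisible by 3.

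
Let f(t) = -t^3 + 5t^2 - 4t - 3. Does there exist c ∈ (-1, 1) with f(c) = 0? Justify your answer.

f(-1) = 7 and f(1) = -3, which have opposite signs.
Since f is a polynomial it is continuous on [-1, 1].
So by the Intermediate Value Theorem there is a c strictly between -1 and 1 with f(c) = 0.

Yes, f has a root in the interval.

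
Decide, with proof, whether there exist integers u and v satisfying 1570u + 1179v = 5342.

u = 80, v = -102

Since gcd(1570, 1179) = 1, every integer is an integer combination of 1570 and 1179.
Euclidean algorithm: 1570 = 1·1179 + 391, 1179 = 3·391 + 6, 391 = 65·6 + 1, 6 = 6·1 + 0.
Working back up the chain: 1 = 391 − 65·6 = 391 − 65·(1179 − 3·391) = −65·1179 + 196·391 = −65·1179 + 196·(1570 − 1·1179) = 196·1570 − 261·1179. So 1570·196 + 1179·(-261) = 1.
Times 5342: 1570·1047032 + 1179·(-1394262) = 5342, so (1047032, -1394262) solves it.
The general solution is u = 1047032 + 1179k, v = -1394262 − 1570k; taking k = -888 gives the smaller pair u = 80, v = -102.
Indeed 1570·80 + 1179·(-102) = 125600 − 120258 = 5342.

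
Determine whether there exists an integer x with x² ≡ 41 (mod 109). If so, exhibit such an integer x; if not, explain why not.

No, no such integer exists.

109 is prime, so by Euler's criterion 41 is a square mod 109 iff 41^((109−1)/2) = 41^54 ≡ 1 (mod 109).
Repeated squaring mod 109: 41^2 = 1681 ≡ 46; 41^4 ≡ 46² = 2116 ≡ 45; 41^8 ≡ 45² = 2025 ≡ 63; 41^16 ≡ 63² = 3969 ≡ 45; 41^32 ≡ 45² = 2025 ≡ 63.
Since 54 = 32 + 16 + 4 + 2, 41^54 ≡ 63 · 45 · 45 · 46; multiplying out mod 109: 63·45 = 2835 ≡ 1, then 1·45 = 45 ≡ 45, then 45·46 = 2070 ≡ 108. Thus 41^54 ≡ 108 ≡ −1 (mod 109).
The value −1 means 41 is a non-residue modulo 109, so x² ≡ 41 (mod 109) is impossible.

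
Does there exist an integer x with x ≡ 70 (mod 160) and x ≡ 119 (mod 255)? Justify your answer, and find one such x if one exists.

Both moduli are multiples of 5 = gcd(160, 255), so any solution would satisfy x ≡ 70 and x ≡ 119 modulo 5 simultaneously.
But 70 mod 5 = 0 while 119 mod 5 = 4, a contradiction.
Hence the system has no solution.

No such integer exists.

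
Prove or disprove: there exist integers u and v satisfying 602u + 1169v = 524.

Both 602 and 1169 are divisible by gcd(602, 1169) = 7, hence so is any combination 602u + 1169v.
But 524 = 7·74 + 6, so 7 ∤ 524.
Hence no integers u, v satisfy the equation.

No, no such integers exist.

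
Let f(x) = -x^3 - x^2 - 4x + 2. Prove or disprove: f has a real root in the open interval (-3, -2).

Evaluate at the endpoints: f(-3) = 32, f(-2) = 14 — same sign (positive).
The derivative f'(x) = -3x^2 - 2x - 4 is a quadratic with discriminant (-2)² − 4·(-3)·(-4) = -44 < 0; it never vanishes, so it is always negative (sign of the leading coefficient).
So f is strictly decreasing; between -3 and -2 its values lie between f(-3) = 32 and f(-2) = 14, all positive. Therefore f has no root in (-3, -2).

No such root exists.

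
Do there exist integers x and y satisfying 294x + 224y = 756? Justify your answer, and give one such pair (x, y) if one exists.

x = 14, y = -15

gcd(294, 224) = 14, and 14 divides 756, so integer solutions exist.
Dividing through by 14 reduces the equation to 21x + 16y = 54.
Dividing repeatedly: 21 = 1·16 + 5, 16 = 3·5 + 1, 5 = 5·1 + 0.
Back-substituting, 1 = 16 − 3·5 = 16 − 3·(21 − 1·16) = −3·21 + 4·16; that is, 21·(-3) + 16·4 = 1.
Times 54: 21·(-162) + 16·216 = 54, so (-162, 216) solves it.
Adding 11·16 to x and subtracting 11·21 from y gives the tidier solution (14, -15).
Indeed 294·14 + 224·(-15) = 4116 − 3360 = 756.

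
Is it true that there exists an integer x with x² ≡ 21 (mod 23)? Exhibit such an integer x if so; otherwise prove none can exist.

There is no such integer.

Apply Euler's criterion with the prime 23: 21 is a quadratic residue iff 21^11 ≡ 1 (mod 23), and a non-residue iff it is ≡ −1.
Squaring successively (mod 23): 21^2 = 441 ≡ 4; 21^4 ≡ 4² = 16 ≡ 16; 21^8 ≡ 16² = 256 ≡ 3.
Since 11 = 8 + 2 + 1, 21^11 ≡ 3 · 4 · 21; multiplying out mod 23: 3·4 = 12 ≡ 12, then 12·21 = 252 ≡ 22. Thus 21^11 ≡ 22 ≡ −1 (mod 23).
The value −1 means 21 is a non-residue modulo 23, so x² ≡ 21 (mod 23) is impossible.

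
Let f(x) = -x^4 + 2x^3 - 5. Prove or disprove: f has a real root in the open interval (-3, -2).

The endpoint values f(-3) = -140 and f(-2) = -37 are both negative. Claim: f(x) < 0 for every x in (-3, -2).
Substitute x = -2 − u, where 0 < u < 1 on the interval. Expanding, f(-2 − u) = -u^4 - 10u^3 - 36u^2 - 56u - 37.
All 5 nonzero coefficients of this polynomial in u are negative; hence for u > 0 the value is a sum of negative terms (the constant -37 among them).
So f is strictly negative on (-3, -2); no root exists in the interval.

No such root exists.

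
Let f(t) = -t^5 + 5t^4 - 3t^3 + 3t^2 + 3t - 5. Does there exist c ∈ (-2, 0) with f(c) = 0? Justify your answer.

f(-2) = 137 and f(0) = -5, which have opposite signs.
f is continuous everywhere (it is a polynomial), in particular on [-2, 0].
The Intermediate Value Theorem then guarantees some c ∈ (-2, 0) with f(c) = 0.

Yes, such a c exists.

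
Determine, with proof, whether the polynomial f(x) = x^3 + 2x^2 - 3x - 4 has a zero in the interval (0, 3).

Yes, f has a root in the interval.

f(0) = -4 and f(3) = 32, which have opposite signs.
f is continuous everywhere (it is a polynomial), in particular on [0, 3].
By the Intermediate Value Theorem f must vanish at some point of (0, 3).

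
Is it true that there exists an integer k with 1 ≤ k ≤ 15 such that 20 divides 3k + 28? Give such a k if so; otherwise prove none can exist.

k = 4

k = 4 works, since 3·4 + 28 = 40 = 2·20.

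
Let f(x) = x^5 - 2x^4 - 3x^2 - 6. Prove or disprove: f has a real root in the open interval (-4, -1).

No such root exists.

f(-4) = -1590 and f(-1) = -12, both negative, so a sign-change argument is unavailable; we show f keeps this sign on the whole interval.
Shift to the endpoint -1: with x = -1 − u (0 < u < 3), one computes f(-1 − u) = -u^5 - 7u^4 - 18u^3 - 25u^2 - 19u - 12.
All 6 nonzero coefficients of this polynomial in u are negative; hence for u > 0 the value is a sum of negative terms (the constant -12 among them).
So f is strictly negative on (-4, -1); no root exists in the interval.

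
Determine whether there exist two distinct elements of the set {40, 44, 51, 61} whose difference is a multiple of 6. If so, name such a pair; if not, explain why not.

Residues mod 6: 40↦4, 44↦2, 51↦3, 61↦1.
These 4 residues are pairwise different, hence no difference of two elements is divisible by 6.

There is no such pair.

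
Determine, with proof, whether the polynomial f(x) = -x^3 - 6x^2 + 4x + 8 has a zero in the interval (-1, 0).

f(-1) = -1 and f(0) = 8, which have opposite signs.
Since f is a polynomial it is continuous on [-1, 0].
By the Intermediate Value Theorem, f takes the value 0 somewhere in the open interval.

Yes, f has a root in the interval.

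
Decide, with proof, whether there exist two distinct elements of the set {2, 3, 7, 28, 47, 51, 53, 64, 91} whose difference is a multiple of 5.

Reduce each element mod 5: 2↦2, 3↦3, 7↦2, 28↦3, 47↦2, 51↦1, 53↦3, 64↦4, 91↦1. The residue 2 repeats (at 2 and 7), and 7 − 2 = 5 = 1·5.

Yes: 2 and 7.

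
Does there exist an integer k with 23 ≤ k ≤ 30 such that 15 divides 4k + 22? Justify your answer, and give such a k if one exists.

No, no such integer k in that range exists.

At k = 23, 4·23 + 22 = 114 ≡ 9 (mod 15), and each step in k adds 4, giving residues 9, 13, 2, 6, 10, 14, 3, 7 for k = 23, 24, …, 30.
Since 0 is absent from this list, 15 ∤ 4k + 22 for every k with 23 ≤ k ≤ 30.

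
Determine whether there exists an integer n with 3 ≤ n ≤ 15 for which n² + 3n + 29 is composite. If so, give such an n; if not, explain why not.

At n = 8: 8² + 3·8 + 29 = 117 = 3·39, which is composite.

n = 8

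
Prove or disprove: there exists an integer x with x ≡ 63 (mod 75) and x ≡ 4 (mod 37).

gcd(75, 37) = 1, so the Chinese Remainder Theorem guarantees exactly one residue class mod 2775 satisfying both.
Write x = 63 + 75t and require 63 + 75t ≡ 4 (mod 37), i.e. 75t ≡ 15 (mod 37).
75 ≡ 1 (mod 37), so this reads 1t ≡ 15 (mod 37). So t ≡ 15 (mod 37).
With t = 15: x = 63 + 75·15 = 1188.
Check: 1188 mod 75 = 63, 1188 mod 37 = 4. ✓

x = 1188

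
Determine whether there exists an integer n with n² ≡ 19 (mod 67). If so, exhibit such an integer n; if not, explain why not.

n = 35

Take n = 35. Then 35² = 1225 = 18·67 + 19, so 35² ≡ 19 (mod 67).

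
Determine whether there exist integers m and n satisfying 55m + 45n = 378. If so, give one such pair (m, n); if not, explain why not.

Any value of 55m + 45n is a multiple of gcd(55, 45) = 5.
But 378 is not a multiple of 5 (it leaves remainder 3).
Hence no integers m, n satisfy the equation.

There are no such integers.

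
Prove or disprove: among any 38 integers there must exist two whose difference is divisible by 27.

Each integer lies in one of the 27 residue classes modulo 27.
Placing 38 integers into 27 classes, some class receives at least two — say a and b.
Their difference a − b is then a multiple of 27.

True.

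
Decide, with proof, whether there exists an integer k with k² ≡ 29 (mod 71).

k = 61

k = 61 works: 61² = 3721, and 3721 − 29 = 3692 = 52·71.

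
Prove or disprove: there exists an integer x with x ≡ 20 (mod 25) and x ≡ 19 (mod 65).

Reduce both congruences modulo 5, which divides 25 and 65: they say x ≡ 20 (mod 5) and x ≡ 19 (mod 5).
But 20 mod 5 = 0 while 19 mod 5 = 4, a contradiction.
Therefore no such x exists.

There is no such integer.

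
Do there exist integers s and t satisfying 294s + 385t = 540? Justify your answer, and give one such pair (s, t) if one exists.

There are no such integers.

gcd(294, 385) = 7, so every integer of the form 294s + 385t is a multiple of 7.
However 540 leaves remainder 1 on division by 7.
Hence no integers s, t satisfy the equation.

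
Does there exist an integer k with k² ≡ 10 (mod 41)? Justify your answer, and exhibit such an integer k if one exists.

k = 25

k = 25 works: 25² = 625, and 625 − 10 = 615 = 15·41.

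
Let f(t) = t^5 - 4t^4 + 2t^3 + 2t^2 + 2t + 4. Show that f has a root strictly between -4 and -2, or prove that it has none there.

f(-4) = -2148 and f(-2) = -104, both negative, so a sign-change argument is unavailable; we show f keeps this sign on the whole interval.
Shift to the endpoint -2: with t = -2 − u (0 < u < 2), one computes f(-2 − u) = -u^5 - 14u^4 - 74u^3 - 186u^2 - 226u - 104.
All 6 nonzero coefficients of this polynomial in u are negative; hence for u > 0 the value is a sum of negative terms (the constant -104 among them).
Therefore f(t) < 0 throughout (-4, -2), and f has no zero there.

No.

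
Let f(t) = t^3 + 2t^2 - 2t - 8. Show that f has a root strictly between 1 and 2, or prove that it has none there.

Yes, f has a root in the interval.

f(1) = -7 and f(2) = 4, which have opposite signs.
Since f is a polynomial it is continuous on [1, 2].
By the Intermediate Value Theorem, f takes the value 0 somewhere in the open interval.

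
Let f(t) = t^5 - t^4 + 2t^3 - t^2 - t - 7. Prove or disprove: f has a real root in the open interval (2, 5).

The endpoint values f(2) = 19 and f(5) = 2713 are both positive. Claim: f(t) > 0 for every t in (2, 5).
Shift to the endpoint 2: with t = 2 + u (0 < u < 3), one computes f(2 + u) = u^5 + 9u^4 + 34u^3 + 67u^2 + 67u + 19.
The nonzero coefficients here are all positive, so for u > 0 every term is positive (or zero), and the constant term 19 is strictly positive.
So f is strictly positive on (2, 5); no root exists in the interval.

f has no root in that interval.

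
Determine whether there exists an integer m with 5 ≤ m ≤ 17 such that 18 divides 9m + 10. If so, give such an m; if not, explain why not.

At m = 5, 9·5 + 10 = 55 ≡ 1 (mod 18), and each step in m adds 9, giving residues 1, 10, 1, 10, 1, 10, 1, 10, 1, 10, 1, 10, 1 for m = 5, 6, …, 17.
None is 0, so 18 never divides 9m + 10 on this range.

No, no such integer m in that range exists.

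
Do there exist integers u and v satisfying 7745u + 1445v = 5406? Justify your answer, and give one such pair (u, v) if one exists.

Both 7745 and 1445 are divisible by gcd(7745, 1445) = 5, hence so is any combination 7745u + 1445v.
But 5406 is not a multiple of 5 (it leaves remainder 1).
Hence no integers u, v satisfy the equation.

There are no such integers.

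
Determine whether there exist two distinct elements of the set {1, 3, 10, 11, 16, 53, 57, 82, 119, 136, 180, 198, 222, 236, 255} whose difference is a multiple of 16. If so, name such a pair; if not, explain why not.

No, no such pair exists.

Reduce each element modulo 16: 1↦1, 3↦3, 10↦10, 11↦11, 16↦0, 53↦5, 57↦9, 82↦2, 119↦7, 136↦8, 180↦4, 198↦6, 222↦14, 236↦12, 255↦15.
All 15 residues are distinct, so no two elements differ by a multiple of 16.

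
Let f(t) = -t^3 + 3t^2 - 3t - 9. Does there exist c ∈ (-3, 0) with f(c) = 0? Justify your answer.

Yes, f has a root in the interval.

f(-3) = 54 and f(0) = -9, which have opposite signs.
As a polynomial, f is continuous on every closed interval.
The Intermediate Value Theorem then guarantees some c ∈ (-3, 0) with f(c) = 0.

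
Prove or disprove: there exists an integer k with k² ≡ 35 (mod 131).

k = 67

Take k = 67. Then 67² = 4489 = 34·131 + 35, so 67² ≡ 35 (mod 131).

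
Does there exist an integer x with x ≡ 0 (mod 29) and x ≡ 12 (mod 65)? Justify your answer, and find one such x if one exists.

x = 1247

The moduli 29 and 65 are coprime, so by the Chinese Remainder Theorem a unique solution modulo 1885 exists.
Any solution of the first congruence is x = 0 + 29t; substituting into the second, 29t ≡ 12 − 0 ≡ 12 (mod 65).
Note 29·9 = 261 ≡ 1 (mod 65) (as 261 − 1 = 4·65), so 29⁻¹ ≡ 9.
Multiplying by 9: t ≡ 9·12 = 108 ≡ 43 (mod 65).
Taking t = 43 gives x = 0 + 29·43 = 1247.
Verify: 1247 = 43·29 + 0 and 1247 = 19·65 + 12. ✓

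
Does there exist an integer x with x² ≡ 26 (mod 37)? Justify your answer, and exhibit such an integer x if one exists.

Take x = 10. Then 10² = 100 = 2·37 + 26, so 10² ≡ 26 (mod 37).

x = 10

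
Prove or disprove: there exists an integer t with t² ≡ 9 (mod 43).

t = 3

Take t = 3. Then 3² = 9, and since 0 ≤ 9 < 43 this is already reduced: 3² ≡ 9 (mod 43).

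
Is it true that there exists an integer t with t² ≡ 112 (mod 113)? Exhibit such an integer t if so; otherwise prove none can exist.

t = 15 works: 15² = 225, and 225 − 112 = 113 = 1·113.

t = 15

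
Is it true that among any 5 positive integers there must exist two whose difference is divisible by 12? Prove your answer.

No, the set {59, 60, 61, 62, 63} is a counterexample.

Take the 5 consecutive integers 59, 60, …, 63: their residues mod 12 are all distinct because 5 ≤ 12.
The differences between them range over 1, …, 4, none of which is divisible by 12.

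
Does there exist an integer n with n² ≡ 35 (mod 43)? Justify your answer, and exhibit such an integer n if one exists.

Take n = 32. Then 32² = 1024 = 23·43 + 35, so 32² ≡ 35 (mod 43).

n = 32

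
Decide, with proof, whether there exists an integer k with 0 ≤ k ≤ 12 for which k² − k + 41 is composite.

The values for k = 0, 1, …, 12 are 41, 41, 43, 47, 53, 61, 71, 83, 97, 113, 131, 151, 173, and each of these is prime.
So no value in the range makes the expression composite.

No, no such integer k in that range exists.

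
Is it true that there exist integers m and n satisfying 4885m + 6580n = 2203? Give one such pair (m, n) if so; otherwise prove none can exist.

No, no such integers exist.

Both 4885 and 6580 are divisible by gcd(4885, 6580) = 5, hence so is any combination 4885m + 6580n.
But 2203 = 5·440 + 3, so 5 ∤ 2203.
Therefore 4885m + 6580n = 2203 has no solution in integers.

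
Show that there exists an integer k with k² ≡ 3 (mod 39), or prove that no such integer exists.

Take k = 30. Then 30² = 900 = 23·39 + 3, so 30² ≡ 3 (mod 39).

k = 30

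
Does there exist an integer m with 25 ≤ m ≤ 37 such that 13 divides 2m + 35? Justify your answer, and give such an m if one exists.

m = 28

For m = 25, 26, 27 the values 85, 87, 89 are not multiples of 13. Try m = 28: 2·28 + 35 = 91 = 7·13, which is divisible by 13.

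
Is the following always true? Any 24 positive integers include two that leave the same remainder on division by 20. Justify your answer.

Yes, this is always true.

There are exactly 20 possible remainders on division by 20.
With 24 integers and only 20 classes, the pigeonhole principle forces two of them, say a and b, into the same class.
So a and b have equal remainders mod 20, which is exactly what was to be shown.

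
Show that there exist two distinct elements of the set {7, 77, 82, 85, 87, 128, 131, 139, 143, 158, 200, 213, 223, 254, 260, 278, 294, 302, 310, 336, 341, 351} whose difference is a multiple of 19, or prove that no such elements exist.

7 and 254 are such a pair.

7 mod 19 = 7 and 254 mod 19 = 7, so 254 − 7 = 247 = 13·19.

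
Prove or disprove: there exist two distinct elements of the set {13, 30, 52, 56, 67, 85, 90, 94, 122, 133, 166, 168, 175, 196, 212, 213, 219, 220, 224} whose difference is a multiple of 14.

Reduce each element mod 14: 13↦13, 30↦2, 52↦10, 56↦0, 67↦11, 85↦1, 90↦6, 94↦10, 122↦10, 133↦7, 166↦12, 168↦0, 175↦7, 196↦0, 212↦2, 213↦3, 219↦9, 220↦10, 224↦0. The residue 2 repeats (at 30 and 212), and 212 − 30 = 182 = 13·14.

Yes: 30 and 212.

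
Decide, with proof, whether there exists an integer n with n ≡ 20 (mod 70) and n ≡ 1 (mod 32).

Reduce both congruences modulo 2, which divides 70 and 32: they say n ≡ 20 (mod 2) and n ≡ 1 (mod 2).
But 20 mod 2 = 0 while 1 mod 2 = 1, a contradiction.
So no integer satisfies both congruences.

There is no such integer.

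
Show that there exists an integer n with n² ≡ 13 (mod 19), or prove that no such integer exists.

Squares mod 19 repeat after n = 9 (as (−n)² = n²); for n = 0..9 they are 0, 1, 4, 9, 16, 6, 17, 11, 7, 5.
So the quadratic residues mod 19 are {0, 1, 4, 5, 6, 7, 9, 11, 16, 17}, and 13 is not among them.
Therefore n² ≡ 13 (mod 19) has no solution.

No, no such integer exists.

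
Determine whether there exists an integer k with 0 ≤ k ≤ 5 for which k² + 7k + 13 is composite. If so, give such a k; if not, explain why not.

k = 1

At k = 1: 1² + 7·1 + 13 = 21 = 3·7, which is composite.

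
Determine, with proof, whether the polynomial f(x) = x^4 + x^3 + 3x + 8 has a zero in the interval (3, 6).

f(3) = 125 and f(6) = 1538, both positive, so a sign-change argument is unavailable; we show f keeps this sign on the whole interval.
Shift to the endpoint 3: with x = 3 + u (0 < u < 3), one computes f(3 + u) = u^4 + 13u^3 + 63u^2 + 138u + 125.
The nonzero coefficients here are all positive, so for u > 0 every term is positive (or zero), and the constant term 125 is strictly positive.
So f is strictly positive on (3, 6); no root exists in the interval.

No.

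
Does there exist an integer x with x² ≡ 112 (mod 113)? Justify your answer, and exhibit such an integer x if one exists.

x = 15 works: 15² = 225, and 225 − 112 = 113 = 1·113.

x = 15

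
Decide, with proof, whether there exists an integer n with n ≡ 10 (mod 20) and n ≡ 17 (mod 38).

No, no such integer exists.

Both moduli are multiples of 2 = gcd(20, 38), so any solution would satisfy n ≡ 10 and n ≡ 17 modulo 2 simultaneously.
But 10 mod 2 = 0 while 17 mod 2 = 1, a contradiction.
So no integer satisfies both congruences.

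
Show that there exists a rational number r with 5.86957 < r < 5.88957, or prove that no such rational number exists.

r = 47/8

Scale by 8: the interval becomes (46.95656, 47.11656), which contains the integer 47.
Hence 47/8 is a rational number with 5.86957 < 47/8 < 5.88957.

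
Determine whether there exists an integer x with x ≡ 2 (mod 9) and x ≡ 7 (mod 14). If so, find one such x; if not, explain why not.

The moduli 9 and 14 are coprime, so by the Chinese Remainder Theorem a unique solution modulo 126 exists.
Any solution of the first congruence is x = 2 + 9t; substituting into the second, 9t ≡ 7 − 2 ≡ 5 (mod 14).
To invert 9 modulo 14: 14 = 1·9 + 5, 9 = 1·5 + 4, 5 = 1·4 + 1, 4 = 4·1 + 0, and unwinding, 1 = 5 − 1·4 = 5 − (9 − 1·5) = −9 + 2·5 = −9 + 2·(14 − 1·9) = 2·14 − 3·9. Thus 9⁻¹ ≡ -3 ≡ 11 (mod 14).
Multiplying by 11: t ≡ 11·5 = 55 ≡ 13 (mod 14).
With t = 13: x = 2 + 9·13 = 119.
Verify: 119 = 13·9 + 2 and 119 = 8·14 + 7. ✓

x = 119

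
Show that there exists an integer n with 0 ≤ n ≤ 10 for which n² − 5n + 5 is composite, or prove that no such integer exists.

At n = 10: 10² − 5·10 + 5 = 55 = 5·11, which is composite.

n = 10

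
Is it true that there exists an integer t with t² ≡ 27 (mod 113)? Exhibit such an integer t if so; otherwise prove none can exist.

Apply Euler's criterion with the prime 113: 27 is a quadratic residue iff 27^56 ≡ 1 (mod 113), and a non-residue iff it is ≡ −1.
Squaring successively (mod 113): 27^2 = 729 ≡ 51; 27^4 ≡ 51² = 2601 ≡ 2; 27^8 ≡ 2² = 4 ≡ 4; 27^16 ≡ 4² = 16 ≡ 16; 27^32 ≡ 16² = 256 ≡ 30.
Since 56 = 32 + 16 + 8, 27^56 ≡ 30 · 16 · 4; multiplying out mod 113: 30·16 = 480 ≡ 28, then 28·4 = 112 ≡ 112. Thus 27^56 ≡ 112 ≡ −1 (mod 113).
The value −1 means 27 is a non-residue modulo 113, so t² ≡ 27 (mod 113) is impossible.

No such integer exists.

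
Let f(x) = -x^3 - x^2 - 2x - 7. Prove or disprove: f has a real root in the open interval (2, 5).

No such root exists.

f(2) = -23 and f(5) = -167, both negative.
The derivative f'(x) = -3x^2 - 2x - 2 is a quadratic with discriminant (-2)² − 4·(-3)·(-2) = -20 < 0; it never vanishes, so it is always negative (sign of the leading coefficient).
Hence f is strictly decreasing on ℝ, and in particular on [2, 5]. A strictly monotone function with same-sign endpoint values stays negative on the whole interval, so f has no zero in (2, 5).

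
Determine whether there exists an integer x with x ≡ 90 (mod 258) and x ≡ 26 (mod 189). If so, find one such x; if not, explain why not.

No, no such integer exists.

Both moduli are multiples of 3 = gcd(258, 189), so any solution would satisfy x ≡ 90 and x ≡ 26 modulo 3 simultaneously.
These are incompatible: 90 − 26 = 64 is not divisible by 3.
Hence the system has no solution.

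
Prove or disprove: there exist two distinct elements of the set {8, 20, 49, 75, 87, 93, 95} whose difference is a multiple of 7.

Residues mod 7: 8↦1, 20↦6, 49↦0, 75↦5, 87↦3, 93↦2, 95↦4.
These 7 residues are pairwise different, hence no difference of two elements is divisible by 7.

No such pair exists.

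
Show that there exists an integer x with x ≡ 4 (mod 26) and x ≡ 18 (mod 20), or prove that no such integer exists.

x = 238

Here gcd(26, 20) = 2, and both 4 and 18 leave remainder 0 mod 2, so the system is consistent.
Put x = 4 + 26t, so we need 26t ≡ 14 (mod 20), equivalently (divide by 2) 13t ≡ 7 (mod 10).
13 ≡ 3 (mod 10), so this reads 3t ≡ 7 (mod 10). Invert 3 mod 10 by the Euclidean algorithm: 10 = 3·3 + 1, 3 = 3·1 + 0; back-substituting, 1 = 10 − 3·3. Hence 3·(-3) ≡ 1, so 3⁻¹ ≡ -3 ≡ 7 (mod 10).
Therefore t ≡ 7·7 = 49 ≡ 9 (mod 10).
Then x = 4 + 26·9 = 238.
Verify: 238 = 9·26 + 4 and 238 = 11·20 + 18. ✓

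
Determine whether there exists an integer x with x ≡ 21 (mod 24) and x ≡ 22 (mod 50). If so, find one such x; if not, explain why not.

No, no such integer exists.

Reduce both congruences modulo 2, which divides 24 and 50: they say x ≡ 21 (mod 2) and x ≡ 22 (mod 2).
These are incompatible: 21 − 22 = -1 is not divisible by 2.
So no integer satisfies both congruences.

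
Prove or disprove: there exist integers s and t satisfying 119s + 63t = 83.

No, no such integers exist.

gcd(119, 63) = 7, so every integer of the form 119s + 63t is a multiple of 7.
But 83 is not a multiple of 7 (it leaves remainder 6).
So the equation is unsolvable over ℤ.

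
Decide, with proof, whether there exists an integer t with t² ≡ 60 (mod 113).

Take t = 88. Then 88² = 7744 = 68·113 + 60, so 88² ≡ 60 (mod 113).

t = 88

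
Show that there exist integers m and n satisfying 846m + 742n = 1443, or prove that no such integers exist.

Both 846 and 742 are divisible by gcd(846, 742) = 2, hence so is any combination 846m + 742n.
However 1443 leaves remainder 1 on division by 2.
Hence no integers m, n satisfy the equation.

No, no such integers exist.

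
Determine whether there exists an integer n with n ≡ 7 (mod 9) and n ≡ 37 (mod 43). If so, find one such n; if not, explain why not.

gcd(9, 43) = 1, so the Chinese Remainder Theorem guarantees exactly one residue class mod 387 satisfying both.
Write n = 7 + 9t and require 7 + 9t ≡ 37 (mod 43), i.e. 9t ≡ 30 (mod 43).
To invert 9 modulo 43: 43 = 4·9 + 7, 9 = 1·7 + 2, 7 = 3·2 + 1, 2 = 2·1 + 0, and unwinding, 1 = 7 − 3·2 = 7 − 3·(9 − 1·7) = −3·9 + 4·7 = −3·9 + 4·(43 − 4·9) = 4·43 − 19·9. Thus 9⁻¹ ≡ -19 ≡ 24 (mod 43).
Multiplying by 24: t ≡ 24·30 = 720 ≡ 32 (mod 43).
With t = 32: n = 7 + 9·32 = 295.
Check: 295 mod 9 = 7, 295 mod 43 = 37. ✓

n = 295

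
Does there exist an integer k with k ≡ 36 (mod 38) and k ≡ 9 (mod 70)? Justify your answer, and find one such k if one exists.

gcd(38, 70) = 2. If k ≡ 36 (mod 38) and k ≡ 9 (mod 70), then k ≡ 36 (mod 2) and k ≡ 9 (mod 2).
But 36 mod 2 = 0 while 9 mod 2 = 1, a contradiction.
Hence the system has no solution.

No such integer exists.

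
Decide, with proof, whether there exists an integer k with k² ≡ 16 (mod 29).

k = 4

Take k = 4. Then 4² = 16, and since 0 ≤ 16 < 29 this is already reduced: 4² ≡ 16 (mod 29).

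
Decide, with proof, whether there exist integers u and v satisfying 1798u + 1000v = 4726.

u = 437, v = -781

gcd(1798, 1000) = 2, and 2 divides 4726, so integer solutions exist.
Dividing through by 2 reduces the equation to 899u + 500v = 2363.
Run the Euclidean algorithm on 899 and 500: 899 = 1·500 + 399, 500 = 1·399 + 101, 399 = 3·101 + 96, 101 = 1·96 + 5, 96 = 19·5 + 1, 5 = 5·1 + 0.
Back-substituting, 1 = 96 − 19·5 = 96 − 19·(101 − 1·96) = −19·101 + 20·96 = −19·101 + 20·(399 − 3·101) = 20·399 − 79·101 = 20·399 − 79·(500 − 1·399) = −79·500 + 99·399 = −79·500 + 99·(899 − 1·500) = 99·899 − 178·500; that is, 899·99 + 500·(-178) = 1.
Times 2363: 899·233937 + 500·(-420614) = 2363, so (233937, -420614) solves it.
The general solution is u = 233937 + 500k, v = -420614 − 899k; taking k = -467 gives the smaller pair u = 437, v = -781.
Check: 1798·437 + 1000·(-781) = 785726 − 781000 = 4726. ✓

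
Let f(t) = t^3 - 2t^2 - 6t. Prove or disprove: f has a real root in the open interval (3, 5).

Yes, f has a root in the interval.

f(3) = -9 and f(5) = 45, which have opposite signs.
Since f is a polynomial it is continuous on [3, 5].
By the Intermediate Value Theorem, f takes the value 0 somewhere in the open interval.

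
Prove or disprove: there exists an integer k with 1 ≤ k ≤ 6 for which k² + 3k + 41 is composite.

k = 6

At k = 6: 6² + 3·6 + 41 = 95 = 5·19, which is composite.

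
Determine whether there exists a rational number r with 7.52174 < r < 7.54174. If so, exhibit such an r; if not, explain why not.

Look for a denominator N such that an integer falls strictly between N·7.52174 and N·7.54174. N = 13 works: 13·7.52174 = 97.78262 < 98 < 98.04262 = 13·7.54174.
So r = 98/13 works: it is a ratio of integers, and dividing 13·7.52174 < 98 < 13·7.54174 through by 13 gives 7.52174 < 98/13 < 7.54174.

r = 98/13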